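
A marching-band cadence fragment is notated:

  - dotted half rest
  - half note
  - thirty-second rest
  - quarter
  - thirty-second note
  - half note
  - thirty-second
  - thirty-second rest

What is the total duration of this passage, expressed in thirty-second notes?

Working in thirty-second notes: dotted half rest = 24; half note = 16; thirty-second rest = 1; quarter = 8; thirty-second note = 1; half note = 16; thirty-second = 1; thirty-second rest = 1.
Altogether 24 + 16 + 1 + 8 + 1 + 16 + 1 + 1 = 68 thirty-second notes.

68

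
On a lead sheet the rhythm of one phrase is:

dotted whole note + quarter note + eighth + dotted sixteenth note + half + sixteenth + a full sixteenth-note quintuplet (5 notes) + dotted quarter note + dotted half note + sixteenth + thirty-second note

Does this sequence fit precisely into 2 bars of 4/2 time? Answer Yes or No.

Yes

One bar of 4/2 = 64 thirty-second notes, so 2 bars = 128.
Convert each value to thirty-second notes: dotted whole note = 48; quarter note = 8; eighth = 4; dotted sixteenth note = 3; half = 16; sixteenth = 2; a full sixteenth-note quintuplet (5 notes) (five quintuplet sixteenths span one quarter) = 8; dotted quarter note = 12; dotted half note = 24; sixteenth = 2; thirty-second note = 1.
Adding: 48 + 8 + 4 + 3 + 16 + 2 + 8 + 12 + 24 + 2 + 1 = 128.
128 equals 128, so the answer is Yes.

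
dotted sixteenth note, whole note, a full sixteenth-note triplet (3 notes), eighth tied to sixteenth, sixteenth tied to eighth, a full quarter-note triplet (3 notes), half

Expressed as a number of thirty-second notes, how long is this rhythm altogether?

Convert each value to thirty-second notes: dotted sixteenth note = 3; whole note = 32; a full sixteenth-note triplet (3 notes) (three triplet sixteenths span one eighth) = 4; eighth tied to sixteenth (eighth + sixteenth) = 6; sixteenth tied to eighth (sixteenth + eighth) = 6; a full quarter-note triplet (3 notes) (three triplet quarters span one half) = 16; half = 16.
Total: 3 + 32 + 4 + 6 + 6 + 16 + 16 = 83 thirty-second notes.

83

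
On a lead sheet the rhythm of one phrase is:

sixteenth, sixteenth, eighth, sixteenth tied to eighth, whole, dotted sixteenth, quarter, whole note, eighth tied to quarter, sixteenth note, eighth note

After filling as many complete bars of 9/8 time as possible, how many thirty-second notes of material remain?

35

One bar of 9/8 = 36 thirty-second notes.
Convert each value to thirty-second notes: sixteenth = 2; sixteenth = 2; eighth = 4; sixteenth tied to eighth (sixteenth + eighth) = 6; whole = 32; dotted sixteenth = 3; quarter = 8; whole note = 32; eighth tied to quarter (eighth + quarter) = 12; sixteenth note = 2; eighth note = 4.
Adding: 2 + 2 + 4 + 6 + 32 + 3 + 8 + 32 + 12 + 2 + 4 = 107.
107 ÷ 36 = 2 complete bars with 35 thirty-second notes remaining.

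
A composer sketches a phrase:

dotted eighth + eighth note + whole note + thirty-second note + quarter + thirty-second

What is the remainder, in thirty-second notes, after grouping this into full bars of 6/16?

One bar of 6/16 = 12 thirty-second notes.
Each duration in thirty-second notes: dotted eighth = 6; eighth note = 4; whole note = 32; thirty-second note = 1; quarter = 8; thirty-second = 1.
Adding: 6 + 4 + 32 + 1 + 8 + 1 = 52.
52 ÷ 12 = 4 complete bars with 4 thirty-second notes remaining.

4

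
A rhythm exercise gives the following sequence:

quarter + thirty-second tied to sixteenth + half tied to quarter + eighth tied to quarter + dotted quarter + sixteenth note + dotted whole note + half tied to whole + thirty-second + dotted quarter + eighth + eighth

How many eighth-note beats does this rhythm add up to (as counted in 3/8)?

44.5

One eighth-note beat = 4 thirty-second notes.
Each duration in thirty-second notes: quarter = 8; thirty-second tied to sixteenth (thirty-second + sixteenth) = 3; half tied to quarter (half + quarter) = 24; eighth tied to quarter (eighth + quarter) = 12; dotted quarter = 12; sixteenth note = 2; dotted whole note = 48; half tied to whole (half + whole) = 48; thirty-second = 1; dotted quarter = 12; eighth = 4; eighth = 4.
Adding: 8 + 3 + 24 + 12 + 12 + 2 + 48 + 48 + 1 + 12 + 4 + 4 = 178.
178 ÷ 4 = 44.5 beats.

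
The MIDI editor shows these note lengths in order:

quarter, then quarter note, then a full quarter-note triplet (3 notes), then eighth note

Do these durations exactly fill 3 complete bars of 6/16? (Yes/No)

One bar of 6/16 = 3 eighth notes, so 3 bars = 9.
Convert each value to eighth notes: quarter = 2; quarter note = 2; a full quarter-note triplet (3 notes) (three triplet quarters span one half) = 4; eighth note = 1.
Sum: 2 + 2 + 4 + 1 = 9.
9 equals 9, so the answer is Yes.

Yes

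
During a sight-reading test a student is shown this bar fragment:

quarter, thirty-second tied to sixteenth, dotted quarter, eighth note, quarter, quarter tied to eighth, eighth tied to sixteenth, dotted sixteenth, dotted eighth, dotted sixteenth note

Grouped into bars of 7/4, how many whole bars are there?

1

One bar of 7/4 = 56 thirty-second notes.
Each duration in thirty-second notes: quarter = 8; thirty-second tied to sixteenth (thirty-second + sixteenth) = 3; dotted quarter = 12; eighth note = 4; quarter = 8; quarter tied to eighth (quarter + eighth) = 12; eighth tied to sixteenth (eighth + sixteenth) = 6; dotted sixteenth = 3; dotted eighth = 6; dotted sixteenth note = 3.
Total: 8 + 3 + 12 + 4 + 8 + 12 + 6 + 3 + 6 + 3 = 65.
65 ÷ 56 = 1 complete bar with 9 left over.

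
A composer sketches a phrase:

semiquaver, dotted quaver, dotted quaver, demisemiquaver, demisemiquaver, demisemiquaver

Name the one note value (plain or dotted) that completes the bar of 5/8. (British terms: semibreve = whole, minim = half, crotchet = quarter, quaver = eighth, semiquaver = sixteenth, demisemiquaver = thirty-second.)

The bar of 5/8 = 20 thirty-second notes.
Convert each value to thirty-second notes: semiquaver = 2; dotted quaver = 6; dotted quaver = 6; demisemiquaver = 1; demisemiquaver = 1; demisemiquaver = 1.
Altogether 2 + 6 + 6 + 1 + 1 + 1 = 17.
Remaining: 20 − 17 = 3 thirty-second notes, which is a dotted sixteenth note.

dotted sixteenth note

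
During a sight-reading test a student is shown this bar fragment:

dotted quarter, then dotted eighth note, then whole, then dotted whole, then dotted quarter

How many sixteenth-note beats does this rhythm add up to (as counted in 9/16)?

55

One sixteenth-note beat = 2 thirty-second notes.
In thirty-second notes: dotted quarter = 12; dotted eighth note = 6; whole = 32; dotted whole = 48; dotted quarter = 12.
Total: 12 + 6 + 32 + 48 + 12 = 110.
110 ÷ 2 = 55 beats.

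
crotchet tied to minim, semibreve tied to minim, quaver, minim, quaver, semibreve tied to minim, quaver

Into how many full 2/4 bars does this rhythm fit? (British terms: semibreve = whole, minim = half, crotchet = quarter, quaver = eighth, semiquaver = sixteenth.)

One bar of 2/4 = 4 eighth notes.
Express everything in eighth notes: crotchet tied to minim (crotchet + minim) = 6; semibreve tied to minim (semibreve + minim) = 12; quaver = 1; minim = 4; quaver = 1; semibreve tied to minim (semibreve + minim) = 12; quaver = 1.
Total: 6 + 12 + 1 + 4 + 1 + 12 + 1 = 37.
37 ÷ 4 = 9 complete bars with 1 left over.

9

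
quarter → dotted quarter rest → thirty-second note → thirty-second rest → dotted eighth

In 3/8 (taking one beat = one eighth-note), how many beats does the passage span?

One eighth-note beat = 4 thirty-second notes.
Express everything in thirty-second notes: quarter = 8; dotted quarter rest = 12; thirty-second note = 1; thirty-second rest = 1; dotted eighth = 6.
Total: 8 + 12 + 1 + 1 + 6 = 28.
28 ÷ 4 = 7 beats.

7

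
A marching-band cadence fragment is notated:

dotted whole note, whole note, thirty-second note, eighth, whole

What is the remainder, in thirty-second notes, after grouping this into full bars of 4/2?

53

One bar of 4/2 = 64 thirty-second notes.
Each duration in thirty-second notes: dotted whole note = 48; whole note = 32; thirty-second note = 1; eighth = 4; whole = 32.
Altogether 48 + 32 + 1 + 4 + 32 = 117.
117 ÷ 64 = 1 complete bar with 53 thirty-second notes remaining.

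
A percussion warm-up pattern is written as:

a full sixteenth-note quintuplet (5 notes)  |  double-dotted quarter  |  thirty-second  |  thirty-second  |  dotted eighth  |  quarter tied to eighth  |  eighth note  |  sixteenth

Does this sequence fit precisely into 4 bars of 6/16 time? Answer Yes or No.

One bar of 6/16 = 12 thirty-second notes, so 4 bars = 48.
Convert each value to thirty-second notes: a full sixteenth-note quintuplet (5 notes) (five quintuplet sixteenths span one quarter) = 8; double-dotted quarter = 14; thirty-second = 1; thirty-second = 1; dotted eighth = 6; quarter tied to eighth (quarter + eighth) = 12; eighth note = 4; sixteenth = 2.
Sum: 8 + 14 + 1 + 1 + 6 + 12 + 4 + 2 = 48.
48 equals 48, so the answer is Yes.

Yes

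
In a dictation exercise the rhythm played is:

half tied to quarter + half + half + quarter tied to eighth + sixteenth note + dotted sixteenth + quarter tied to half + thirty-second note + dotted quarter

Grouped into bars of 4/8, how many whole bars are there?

6

One bar of 4/8 = 16 thirty-second notes.
Working in thirty-second notes: half tied to quarter (half + quarter) = 24; half = 16; half = 16; quarter tied to eighth (quarter + eighth) = 12; sixteenth note = 2; dotted sixteenth = 3; quarter tied to half (quarter + half) = 24; thirty-second note = 1; dotted quarter = 12.
Altogether 24 + 16 + 16 + 12 + 2 + 3 + 24 + 1 + 12 = 110.
110 ÷ 16 = 6 complete bars with 14 left over.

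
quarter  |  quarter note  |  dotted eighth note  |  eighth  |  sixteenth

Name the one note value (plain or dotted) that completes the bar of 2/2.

eighth note

The bar of 2/2 = 16 sixteenth notes.
Working in sixteenth notes: quarter = 4; quarter note = 4; dotted eighth note = 3; eighth = 2; sixteenth = 1.
Altogether 4 + 4 + 3 + 2 + 1 = 14.
Remaining: 16 − 14 = 2 sixteenth notes, which is a eighth note.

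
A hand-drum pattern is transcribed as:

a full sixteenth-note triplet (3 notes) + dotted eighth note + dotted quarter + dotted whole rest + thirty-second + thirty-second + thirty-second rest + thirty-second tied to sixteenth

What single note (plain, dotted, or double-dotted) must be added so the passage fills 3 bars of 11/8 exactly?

3 bars of 11/8 = 132 thirty-second notes.
Working in thirty-second notes: a full sixteenth-note triplet (3 notes) (three triplet sixteenths span one eighth) = 4; dotted eighth note = 6; dotted quarter = 12; dotted whole rest = 48; thirty-second = 1; thirty-second = 1; thirty-second rest = 1; thirty-second tied to sixteenth (thirty-second + sixteenth) = 3.
Sum: 4 + 6 + 12 + 48 + 1 + 1 + 1 + 3 = 76.
Remaining: 132 − 76 = 56 thirty-second notes, which is a double-dotted whole note.

double-dotted whole note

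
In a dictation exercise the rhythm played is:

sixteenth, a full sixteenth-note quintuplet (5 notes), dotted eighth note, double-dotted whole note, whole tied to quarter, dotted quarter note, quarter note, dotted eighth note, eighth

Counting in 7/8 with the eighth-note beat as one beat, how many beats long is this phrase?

35.5

One eighth-note beat = 2 sixteenth notes.
Working in sixteenth notes: sixteenth = 1; a full sixteenth-note quintuplet (5 notes) (five quintuplet sixteenths span one quarter) = 4; dotted eighth note = 3; double-dotted whole note = 28; whole tied to quarter (whole + quarter) = 20; dotted quarter note = 6; quarter note = 4; dotted eighth note = 3; eighth = 2.
Altogether 1 + 4 + 3 + 28 + 20 + 6 + 4 + 3 + 2 = 71.
71 ÷ 2 = 35.5 beats.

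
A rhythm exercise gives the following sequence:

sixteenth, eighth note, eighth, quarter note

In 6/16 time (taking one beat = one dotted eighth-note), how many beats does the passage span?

One dotted eighth-note beat = 3 sixteenth notes.
In sixteenth notes: sixteenth = 1; eighth note = 2; eighth = 2; quarter note = 4.
Total: 1 + 2 + 2 + 4 = 9.
9 ÷ 3 = 3 beats.

3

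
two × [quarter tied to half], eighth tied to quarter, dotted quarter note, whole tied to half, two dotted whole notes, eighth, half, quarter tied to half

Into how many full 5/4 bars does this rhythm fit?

6

One bar of 5/4 = 10 eighth notes.
Working in eighth notes: quarter tied to half (quarter + half) = 6; quarter tied to half (quarter + half) = 6; eighth tied to quarter (eighth + quarter) = 3; dotted quarter note = 3; whole tied to half (whole + half) = 12; dotted whole note = 12; dotted whole note = 12; eighth = 1; half = 4; quarter tied to half (quarter + half) = 6.
Adding: 6 + 6 + 3 + 3 + 12 + 12 + 12 + 1 + 4 + 6 = 65.
65 ÷ 10 = 6 complete bars with 5 left over.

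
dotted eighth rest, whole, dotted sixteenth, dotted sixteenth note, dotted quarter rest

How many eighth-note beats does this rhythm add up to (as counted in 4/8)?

One eighth-note beat = 4 thirty-second notes.
Working in thirty-second notes: dotted eighth rest = 6; whole = 32; dotted sixteenth = 3; dotted sixteenth note = 3; dotted quarter rest = 12.
Adding: 6 + 32 + 3 + 3 + 12 = 56.
56 ÷ 4 = 14 beats.

14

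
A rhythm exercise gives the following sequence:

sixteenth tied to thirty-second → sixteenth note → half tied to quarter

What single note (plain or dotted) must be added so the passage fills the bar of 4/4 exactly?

The bar of 4/4 = 32 thirty-second notes.
Express everything in thirty-second notes: sixteenth tied to thirty-second (sixteenth + thirty-second) = 3; sixteenth note = 2; half tied to quarter (half + quarter) = 24.
Total: 3 + 2 + 24 = 29.
Remaining: 32 − 29 = 3 thirty-second notes, which is a dotted sixteenth note.

dotted sixteenth note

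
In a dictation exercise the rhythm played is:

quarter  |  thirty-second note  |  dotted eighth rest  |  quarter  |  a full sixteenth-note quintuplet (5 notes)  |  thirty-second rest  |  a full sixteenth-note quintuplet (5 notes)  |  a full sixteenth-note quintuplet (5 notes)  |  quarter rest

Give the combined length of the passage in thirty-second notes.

56

Convert each value to thirty-second notes: quarter = 8; thirty-second note = 1; dotted eighth rest = 6; quarter = 8; a full sixteenth-note quintuplet (5 notes) (five quintuplet sixteenths span one quarter) = 8; thirty-second rest = 1; a full sixteenth-note quintuplet (5 notes) (five quintuplet sixteenths span one quarter) = 8; a full sixteenth-note quintuplet (5 notes) (five quintuplet sixteenths span one quarter) = 8; quarter rest = 8.
Adding: 8 + 1 + 6 + 8 + 8 + 1 + 8 + 8 + 8 = 56 thirty-second notes.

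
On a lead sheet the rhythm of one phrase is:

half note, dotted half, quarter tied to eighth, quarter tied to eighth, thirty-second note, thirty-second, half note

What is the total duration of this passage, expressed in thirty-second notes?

In thirty-second notes: half note = 16; dotted half = 24; quarter tied to eighth (quarter + eighth) = 12; quarter tied to eighth (quarter + eighth) = 12; thirty-second note = 1; thirty-second = 1; half note = 16.
Adding: 16 + 24 + 12 + 12 + 1 + 1 + 16 = 82 thirty-second notes.

82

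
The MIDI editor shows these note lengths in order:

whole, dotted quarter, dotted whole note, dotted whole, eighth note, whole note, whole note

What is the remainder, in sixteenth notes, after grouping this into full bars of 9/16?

5

One bar of 9/16 = 9 sixteenth notes.
Convert each value to sixteenth notes: whole = 16; dotted quarter = 6; dotted whole note = 24; dotted whole = 24; eighth note = 2; whole note = 16; whole note = 16.
Adding: 16 + 6 + 24 + 24 + 2 + 16 + 16 = 104.
104 ÷ 9 = 11 complete bars with 5 sixteenth notes remaining.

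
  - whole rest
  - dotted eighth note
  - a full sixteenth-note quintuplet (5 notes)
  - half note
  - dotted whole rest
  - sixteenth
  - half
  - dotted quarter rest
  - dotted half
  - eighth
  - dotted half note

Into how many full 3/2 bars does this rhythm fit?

4

One bar of 3/2 = 24 sixteenth notes.
Express everything in sixteenth notes: whole rest = 16; dotted eighth note = 3; a full sixteenth-note quintuplet (5 notes) (five quintuplet sixteenths span one quarter) = 4; half note = 8; dotted whole rest = 24; sixteenth = 1; half = 8; dotted quarter rest = 6; dotted half = 12; eighth = 2; dotted half note = 12.
Total: 16 + 3 + 4 + 8 + 24 + 1 + 8 + 6 + 12 + 2 + 12 = 96.
96 ÷ 24 = 4 complete bars with 0 left over.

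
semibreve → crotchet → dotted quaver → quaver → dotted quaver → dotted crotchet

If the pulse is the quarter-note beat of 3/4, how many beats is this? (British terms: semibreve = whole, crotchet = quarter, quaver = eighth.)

8.5

One quarter-note beat = 4 sixteenth notes.
In sixteenth notes: semibreve = 16; crotchet = 4; dotted quaver = 3; quaver = 2; dotted quaver = 3; dotted crotchet = 6.
Adding: 16 + 4 + 3 + 2 + 3 + 6 = 34.
34 ÷ 4 = 8.5 beats.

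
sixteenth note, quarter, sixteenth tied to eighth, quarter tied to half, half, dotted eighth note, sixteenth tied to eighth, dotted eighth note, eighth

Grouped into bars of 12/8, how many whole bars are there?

1

One bar of 12/8 = 24 sixteenth notes.
Each duration in sixteenth notes: sixteenth note = 1; quarter = 4; sixteenth tied to eighth (sixteenth + eighth) = 3; quarter tied to half (quarter + half) = 12; half = 8; dotted eighth note = 3; sixteenth tied to eighth (sixteenth + eighth) = 3; dotted eighth note = 3; eighth = 2.
Altogether 1 + 4 + 3 + 12 + 8 + 3 + 3 + 3 + 2 = 39.
39 ÷ 24 = 1 complete bar with 15 left over.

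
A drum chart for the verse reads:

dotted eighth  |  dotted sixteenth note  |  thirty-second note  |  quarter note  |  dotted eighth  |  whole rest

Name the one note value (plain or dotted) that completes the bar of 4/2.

The bar of 4/2 = 64 thirty-second notes.
In thirty-second notes: dotted eighth = 6; dotted sixteenth note = 3; thirty-second note = 1; quarter note = 8; dotted eighth = 6; whole rest = 32.
Altogether 6 + 3 + 1 + 8 + 6 + 32 = 56.
Remaining: 64 − 56 = 8 thirty-second notes, which is a quarter note.

quarter note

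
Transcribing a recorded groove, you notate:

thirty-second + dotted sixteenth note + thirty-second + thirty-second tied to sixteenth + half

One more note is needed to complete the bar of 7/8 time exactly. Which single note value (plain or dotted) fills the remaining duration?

The bar of 7/8 = 28 thirty-second notes.
Convert each value to thirty-second notes: thirty-second = 1; dotted sixteenth note = 3; thirty-second = 1; thirty-second tied to sixteenth (thirty-second + sixteenth) = 3; half = 16.
Sum: 1 + 3 + 1 + 3 + 16 = 24.
Remaining: 28 − 24 = 4 thirty-second notes, which is a eighth note.

eighth note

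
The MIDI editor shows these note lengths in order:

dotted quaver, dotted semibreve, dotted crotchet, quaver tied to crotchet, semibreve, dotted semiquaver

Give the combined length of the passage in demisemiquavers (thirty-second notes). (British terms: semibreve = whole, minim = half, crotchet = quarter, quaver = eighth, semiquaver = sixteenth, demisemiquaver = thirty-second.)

Express everything in thirty-second notes: dotted quaver = 6; dotted semibreve = 48; dotted crotchet = 12; quaver tied to crotchet (quaver + crotchet) = 12; semibreve = 32; dotted semiquaver = 3.
Total: 6 + 48 + 12 + 12 + 32 + 3 = 113 thirty-second notes.

113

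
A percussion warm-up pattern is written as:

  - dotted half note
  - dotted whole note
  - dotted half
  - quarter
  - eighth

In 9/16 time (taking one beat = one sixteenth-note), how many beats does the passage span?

One sixteenth-note beat = 2 thirty-second notes.
Working in thirty-second notes: dotted half note = 24; dotted whole note = 48; dotted half = 24; quarter = 8; eighth = 4.
Total: 24 + 48 + 24 + 8 + 4 = 108.
108 ÷ 2 = 54 beats.

54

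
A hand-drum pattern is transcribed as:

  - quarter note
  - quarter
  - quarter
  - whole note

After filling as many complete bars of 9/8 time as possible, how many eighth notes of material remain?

5

One bar of 9/8 = 9 eighth notes.
Express everything in eighth notes: quarter note = 2; quarter = 2; quarter = 2; whole note = 8.
Altogether 2 + 2 + 2 + 8 = 14.
14 ÷ 9 = 1 complete bar with 5 eighth notes remaining.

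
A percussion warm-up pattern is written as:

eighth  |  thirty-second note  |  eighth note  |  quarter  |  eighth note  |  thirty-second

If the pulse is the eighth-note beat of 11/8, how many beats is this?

5.5

One eighth-note beat = 4 thirty-second notes.
In thirty-second notes: eighth = 4; thirty-second note = 1; eighth note = 4; quarter = 8; eighth note = 4; thirty-second = 1.
Sum: 4 + 1 + 4 + 8 + 4 + 1 = 22.
22 ÷ 4 = 5.5 beats.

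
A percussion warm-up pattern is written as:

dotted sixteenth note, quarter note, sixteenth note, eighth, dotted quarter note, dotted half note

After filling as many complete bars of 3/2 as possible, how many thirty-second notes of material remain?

One bar of 3/2 = 48 thirty-second notes.
Convert each value to thirty-second notes: dotted sixteenth note = 3; quarter note = 8; sixteenth note = 2; eighth = 4; dotted quarter note = 12; dotted half note = 24.
Sum: 3 + 8 + 2 + 4 + 12 + 24 = 53.
53 ÷ 48 = 1 complete bar with 5 thirty-second notes remaining.

5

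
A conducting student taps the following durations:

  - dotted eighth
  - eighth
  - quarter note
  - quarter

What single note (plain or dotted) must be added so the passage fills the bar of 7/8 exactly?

sixteenth note

The bar of 7/8 = 14 sixteenth notes.
Each duration in sixteenth notes: dotted eighth = 3; eighth = 2; quarter note = 4; quarter = 4.
Total: 3 + 2 + 4 + 4 = 13.
Remaining: 14 − 13 = 1 sixteenth note, which is a sixteenth note.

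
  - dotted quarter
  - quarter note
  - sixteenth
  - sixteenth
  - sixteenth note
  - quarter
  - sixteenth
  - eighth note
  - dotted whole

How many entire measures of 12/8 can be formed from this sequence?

One bar of 12/8 = 24 sixteenth notes.
Each duration in sixteenth notes: dotted quarter = 6; quarter note = 4; sixteenth = 1; sixteenth = 1; sixteenth note = 1; quarter = 4; sixteenth = 1; eighth note = 2; dotted whole = 24.
Sum: 6 + 4 + 1 + 1 + 1 + 4 + 1 + 2 + 24 = 44.
44 ÷ 24 = 1 complete bar with 20 left over.

1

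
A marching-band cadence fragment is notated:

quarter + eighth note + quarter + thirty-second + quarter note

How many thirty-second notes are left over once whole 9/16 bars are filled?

One bar of 9/16 = 18 thirty-second notes.
Working in thirty-second notes: quarter = 8; eighth note = 4; quarter = 8; thirty-second = 1; quarter note = 8.
Total: 8 + 4 + 8 + 1 + 8 = 29.
29 ÷ 18 = 1 complete bar with 11 thirty-second notes remaining.

11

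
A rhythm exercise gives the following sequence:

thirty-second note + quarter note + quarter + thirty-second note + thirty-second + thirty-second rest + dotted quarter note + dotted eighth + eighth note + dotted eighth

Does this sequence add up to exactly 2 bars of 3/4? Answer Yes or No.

Yes

One bar of 3/4 = 24 thirty-second notes, so 2 bars = 48.
Working in thirty-second notes: thirty-second note = 1; quarter note = 8; quarter = 8; thirty-second note = 1; thirty-second = 1; thirty-second rest = 1; dotted quarter note = 12; dotted eighth = 6; eighth note = 4; dotted eighth = 6.
Adding: 1 + 8 + 8 + 1 + 1 + 1 + 12 + 6 + 4 + 6 = 48.
48 equals 48, so the answer is Yes.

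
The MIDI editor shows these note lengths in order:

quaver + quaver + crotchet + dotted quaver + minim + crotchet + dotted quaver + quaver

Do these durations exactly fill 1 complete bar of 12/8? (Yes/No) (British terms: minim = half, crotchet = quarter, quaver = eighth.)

No

One bar of 12/8 = 24 sixteenth notes.
Convert each value to sixteenth notes: quaver = 2; quaver = 2; crotchet = 4; dotted quaver = 3; minim = 8; crotchet = 4; dotted quaver = 3; quaver = 2.
Sum: 2 + 2 + 4 + 3 + 8 + 4 + 3 + 2 = 28.
28 exceeds 24, so the answer is No.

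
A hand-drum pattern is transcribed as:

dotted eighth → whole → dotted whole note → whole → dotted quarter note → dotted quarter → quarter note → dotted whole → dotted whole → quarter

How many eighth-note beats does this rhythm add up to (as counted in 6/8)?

One eighth-note beat = 2 sixteenth notes.
Express everything in sixteenth notes: dotted eighth = 3; whole = 16; dotted whole note = 24; whole = 16; dotted quarter note = 6; dotted quarter = 6; quarter note = 4; dotted whole = 24; dotted whole = 24; quarter = 4.
Adding: 3 + 16 + 24 + 16 + 6 + 6 + 4 + 24 + 24 + 4 = 127.
127 ÷ 2 = 63.5 beats.

63.5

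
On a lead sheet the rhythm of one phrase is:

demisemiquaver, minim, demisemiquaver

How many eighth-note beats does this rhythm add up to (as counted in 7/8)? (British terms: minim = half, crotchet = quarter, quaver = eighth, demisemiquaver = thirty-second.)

4.5

One eighth-note beat = 4 thirty-second notes.
Each duration in thirty-second notes: demisemiquaver = 1; minim = 16; demisemiquaver = 1.
Altogether 1 + 16 + 1 = 18.
18 ÷ 4 = 4.5 beats.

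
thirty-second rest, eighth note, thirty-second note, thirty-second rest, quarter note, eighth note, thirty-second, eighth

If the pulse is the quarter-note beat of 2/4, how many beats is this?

3

One quarter-note beat = 8 thirty-second notes.
Convert each value to thirty-second notes: thirty-second rest = 1; eighth note = 4; thirty-second note = 1; thirty-second rest = 1; quarter note = 8; eighth note = 4; thirty-second = 1; eighth = 4.
Altogether 1 + 4 + 1 + 1 + 8 + 4 + 1 + 4 = 24.
24 ÷ 8 = 3 beats.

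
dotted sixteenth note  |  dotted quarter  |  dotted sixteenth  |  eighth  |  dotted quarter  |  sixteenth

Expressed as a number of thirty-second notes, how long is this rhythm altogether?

Convert each value to thirty-second notes: dotted sixteenth note = 3; dotted quarter = 12; dotted sixteenth = 3; eighth = 4; dotted quarter = 12; sixteenth = 2.
Altogether 3 + 12 + 3 + 4 + 12 + 2 = 36 thirty-second notes.

36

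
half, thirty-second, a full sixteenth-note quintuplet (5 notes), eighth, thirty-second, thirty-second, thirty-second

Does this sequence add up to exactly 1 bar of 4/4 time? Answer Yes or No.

One bar of 4/4 = 32 thirty-second notes.
Working in thirty-second notes: half = 16; thirty-second = 1; a full sixteenth-note quintuplet (5 notes) (five quintuplet sixteenths span one quarter) = 8; eighth = 4; thirty-second = 1; thirty-second = 1; thirty-second = 1.
Sum: 16 + 1 + 8 + 4 + 1 + 1 + 1 = 32.
32 equals 32, so the answer is Yes.

Yes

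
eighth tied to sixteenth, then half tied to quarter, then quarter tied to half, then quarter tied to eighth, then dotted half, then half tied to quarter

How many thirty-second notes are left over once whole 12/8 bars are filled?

18

One bar of 12/8 = 24 sixteenth notes.
Express everything in sixteenth notes: eighth tied to sixteenth (eighth + sixteenth) = 3; half tied to quarter (half + quarter) = 12; quarter tied to half (quarter + half) = 12; quarter tied to eighth (quarter + eighth) = 6; dotted half = 12; half tied to quarter (half + quarter) = 12.
Adding: 3 + 12 + 12 + 6 + 12 + 12 = 57.
57 ÷ 24 = 2 complete bars with 9 sixteenth notes remaining = 18 thirty-second notes.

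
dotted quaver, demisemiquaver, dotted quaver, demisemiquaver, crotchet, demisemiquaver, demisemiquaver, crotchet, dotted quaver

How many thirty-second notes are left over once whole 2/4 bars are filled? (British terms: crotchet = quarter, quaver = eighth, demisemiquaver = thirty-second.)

6

One bar of 2/4 = 16 thirty-second notes.
In thirty-second notes: dotted quaver = 6; demisemiquaver = 1; dotted quaver = 6; demisemiquaver = 1; crotchet = 8; demisemiquaver = 1; demisemiquaver = 1; crotchet = 8; dotted quaver = 6.
Altogether 6 + 1 + 6 + 1 + 8 + 1 + 1 + 8 + 6 = 38.
38 ÷ 16 = 2 complete bars with 6 thirty-second notes remaining.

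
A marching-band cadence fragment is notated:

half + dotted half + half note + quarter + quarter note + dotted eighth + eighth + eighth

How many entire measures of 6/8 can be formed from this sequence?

One bar of 6/8 = 12 sixteenth notes.
Express everything in sixteenth notes: half = 8; dotted half = 12; half note = 8; quarter = 4; quarter note = 4; dotted eighth = 3; eighth = 2; eighth = 2.
Adding: 8 + 12 + 8 + 4 + 4 + 3 + 2 + 2 = 43.
43 ÷ 12 = 3 complete bars with 7 left over.

3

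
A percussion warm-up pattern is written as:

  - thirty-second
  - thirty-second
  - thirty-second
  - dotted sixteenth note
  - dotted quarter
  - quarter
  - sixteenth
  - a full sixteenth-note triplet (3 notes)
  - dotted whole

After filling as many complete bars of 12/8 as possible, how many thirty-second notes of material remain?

32

One bar of 12/8 = 48 thirty-second notes.
Convert each value to thirty-second notes: thirty-second = 1; thirty-second = 1; thirty-second = 1; dotted sixteenth note = 3; dotted quarter = 12; quarter = 8; sixteenth = 2; a full sixteenth-note triplet (3 notes) (three triplet sixteenths span one eighth) = 4; dotted whole = 48.
Sum: 1 + 1 + 1 + 3 + 12 + 8 + 2 + 4 + 48 = 80.
80 ÷ 48 = 1 complete bar with 32 thirty-second notes remaining.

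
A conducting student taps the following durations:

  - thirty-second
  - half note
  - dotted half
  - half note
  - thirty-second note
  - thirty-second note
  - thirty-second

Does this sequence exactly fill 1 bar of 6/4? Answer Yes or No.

No

One bar of 6/4 = 48 thirty-second notes.
Working in thirty-second notes: thirty-second = 1; half note = 16; dotted half = 24; half note = 16; thirty-second note = 1; thirty-second note = 1; thirty-second = 1.
Adding: 1 + 16 + 24 + 16 + 1 + 1 + 1 = 60.
60 exceeds 48, so the answer is No.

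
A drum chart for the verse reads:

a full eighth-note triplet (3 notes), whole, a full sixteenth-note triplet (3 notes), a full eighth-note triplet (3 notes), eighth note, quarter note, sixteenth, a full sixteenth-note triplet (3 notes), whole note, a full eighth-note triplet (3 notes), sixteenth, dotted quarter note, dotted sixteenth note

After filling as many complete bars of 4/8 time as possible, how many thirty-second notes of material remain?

15

One bar of 4/8 = 16 thirty-second notes.
Express everything in thirty-second notes: a full eighth-note triplet (3 notes) (three triplet eighths span one quarter) = 8; whole = 32; a full sixteenth-note triplet (3 notes) (three triplet sixteenths span one eighth) = 4; a full eighth-note triplet (3 notes) (three triplet eighths span one quarter) = 8; eighth note = 4; quarter note = 8; sixteenth = 2; a full sixteenth-note triplet (3 notes) (three triplet sixteenths span one eighth) = 4; whole note = 32; a full eighth-note triplet (3 notes) (three triplet eighths span one quarter) = 8; sixteenth = 2; dotted quarter note = 12; dotted sixteenth note = 3.
Total: 8 + 32 + 4 + 8 + 4 + 8 + 2 + 4 + 32 + 8 + 2 + 12 + 3 = 127.
127 ÷ 16 = 7 complete bars with 15 thirty-second notes remaining.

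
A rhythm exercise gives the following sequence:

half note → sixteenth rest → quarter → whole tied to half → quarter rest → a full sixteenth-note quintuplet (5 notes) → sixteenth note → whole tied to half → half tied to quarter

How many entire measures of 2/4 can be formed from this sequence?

10

One bar of 2/4 = 8 sixteenth notes.
Convert each value to sixteenth notes: half note = 8; sixteenth rest = 1; quarter = 4; whole tied to half (whole + half) = 24; quarter rest = 4; a full sixteenth-note quintuplet (5 notes) (five quintuplet sixteenths span one quarter) = 4; sixteenth note = 1; whole tied to half (whole + half) = 24; half tied to quarter (half + quarter) = 12.
Altogether 8 + 1 + 4 + 24 + 4 + 4 + 1 + 24 + 12 = 82.
82 ÷ 8 = 10 complete bars with 2 left over.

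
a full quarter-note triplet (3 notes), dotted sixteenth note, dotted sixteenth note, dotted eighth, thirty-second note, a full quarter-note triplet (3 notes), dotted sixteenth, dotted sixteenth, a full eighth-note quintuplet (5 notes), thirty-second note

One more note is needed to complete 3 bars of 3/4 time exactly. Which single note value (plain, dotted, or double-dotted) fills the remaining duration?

3 bars of 3/4 = 72 thirty-second notes.
Each duration in thirty-second notes: a full quarter-note triplet (3 notes) (three triplet quarters span one half) = 16; dotted sixteenth note = 3; dotted sixteenth note = 3; dotted eighth = 6; thirty-second note = 1; a full quarter-note triplet (3 notes) (three triplet quarters span one half) = 16; dotted sixteenth = 3; dotted sixteenth = 3; a full eighth-note quintuplet (5 notes) (five quintuplet eighths span one half) = 16; thirty-second note = 1.
Adding: 16 + 3 + 3 + 6 + 1 + 16 + 3 + 3 + 16 + 1 = 68.
Remaining: 72 − 68 = 4 thirty-second notes, which is a eighth note.

eighth note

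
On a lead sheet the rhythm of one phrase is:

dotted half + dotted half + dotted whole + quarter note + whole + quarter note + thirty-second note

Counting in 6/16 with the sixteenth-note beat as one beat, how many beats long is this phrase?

72.5

One sixteenth-note beat = 2 thirty-second notes.
In thirty-second notes: dotted half = 24; dotted half = 24; dotted whole = 48; quarter note = 8; whole = 32; quarter note = 8; thirty-second note = 1.
Adding: 24 + 24 + 48 + 8 + 32 + 8 + 1 = 145.
145 ÷ 2 = 72.5 beats.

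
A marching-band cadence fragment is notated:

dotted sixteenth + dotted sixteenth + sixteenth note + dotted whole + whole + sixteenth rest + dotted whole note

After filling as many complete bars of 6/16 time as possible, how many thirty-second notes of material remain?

One bar of 6/16 = 12 thirty-second notes.
Express everything in thirty-second notes: dotted sixteenth = 3; dotted sixteenth = 3; sixteenth note = 2; dotted whole = 48; whole = 32; sixteenth rest = 2; dotted whole note = 48.
Sum: 3 + 3 + 2 + 48 + 32 + 2 + 48 = 138.
138 ÷ 12 = 11 complete bars with 6 thirty-second notes remaining.

6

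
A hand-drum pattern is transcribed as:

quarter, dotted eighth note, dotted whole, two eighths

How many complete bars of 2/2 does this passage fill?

One bar of 2/2 = 16 sixteenth notes.
Working in sixteenth notes: quarter = 4; dotted eighth note = 3; dotted whole = 24; eighth = 2; eighth = 2.
Total: 4 + 3 + 24 + 2 + 2 = 35.
35 ÷ 16 = 2 complete bars with 3 left over.

2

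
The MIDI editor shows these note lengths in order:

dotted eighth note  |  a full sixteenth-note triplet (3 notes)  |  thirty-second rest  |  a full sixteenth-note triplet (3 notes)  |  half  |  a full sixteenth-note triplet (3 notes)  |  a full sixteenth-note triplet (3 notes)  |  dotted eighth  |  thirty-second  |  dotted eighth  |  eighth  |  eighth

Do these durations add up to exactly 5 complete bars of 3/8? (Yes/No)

One bar of 3/8 = 12 thirty-second notes, so 5 bars = 60.
Working in thirty-second notes: dotted eighth note = 6; a full sixteenth-note triplet (3 notes) (three triplet sixteenths span one eighth) = 4; thirty-second rest = 1; a full sixteenth-note triplet (3 notes) (three triplet sixteenths span one eighth) = 4; half = 16; a full sixteenth-note triplet (3 notes) (three triplet sixteenths span one eighth) = 4; a full sixteenth-note triplet (3 notes) (three triplet sixteenths span one eighth) = 4; dotted eighth = 6; thirty-second = 1; dotted eighth = 6; eighth = 4; eighth = 4.
Altogether 6 + 4 + 1 + 4 + 16 + 4 + 4 + 6 + 1 + 6 + 4 + 4 = 60.
60 equals 60, so the answer is Yes.

Yes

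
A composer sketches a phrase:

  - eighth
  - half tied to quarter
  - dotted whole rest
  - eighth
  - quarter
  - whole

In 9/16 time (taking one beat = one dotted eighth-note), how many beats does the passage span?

One dotted eighth-note beat = 3 sixteenth notes.
Express everything in sixteenth notes: eighth = 2; half tied to quarter (half + quarter) = 12; dotted whole rest = 24; eighth = 2; quarter = 4; whole = 16.
Sum: 2 + 12 + 24 + 2 + 4 + 16 = 60.
60 ÷ 3 = 20 beats.

20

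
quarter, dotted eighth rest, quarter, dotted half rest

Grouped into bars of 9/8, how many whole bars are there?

One bar of 9/8 = 18 sixteenth notes.
Convert each value to sixteenth notes: quarter = 4; dotted eighth rest = 3; quarter = 4; dotted half rest = 12.
Altogether 4 + 3 + 4 + 12 = 23.
23 ÷ 18 = 1 complete bar with 5 left over.

1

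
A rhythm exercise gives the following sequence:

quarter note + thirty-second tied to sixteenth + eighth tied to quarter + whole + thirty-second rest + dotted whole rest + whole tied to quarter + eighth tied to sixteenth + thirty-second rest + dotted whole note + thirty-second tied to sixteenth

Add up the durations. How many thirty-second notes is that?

202

Each duration in thirty-second notes: quarter note = 8; thirty-second tied to sixteenth (thirty-second + sixteenth) = 3; eighth tied to quarter (eighth + quarter) = 12; whole = 32; thirty-second rest = 1; dotted whole rest = 48; whole tied to quarter (whole + quarter) = 40; eighth tied to sixteenth (eighth + sixteenth) = 6; thirty-second rest = 1; dotted whole note = 48; thirty-second tied to sixteenth (thirty-second + sixteenth) = 3.
Adding: 8 + 3 + 12 + 32 + 1 + 48 + 40 + 6 + 1 + 48 + 3 = 202 thirty-second notes.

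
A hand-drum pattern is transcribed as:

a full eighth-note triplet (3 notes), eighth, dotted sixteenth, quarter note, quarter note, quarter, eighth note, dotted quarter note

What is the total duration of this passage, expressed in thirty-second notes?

55

Express everything in thirty-second notes: a full eighth-note triplet (3 notes) (three triplet eighths span one quarter) = 8; eighth = 4; dotted sixteenth = 3; quarter note = 8; quarter note = 8; quarter = 8; eighth note = 4; dotted quarter note = 12.
Sum: 8 + 4 + 3 + 8 + 8 + 8 + 4 + 12 = 55 thirty-second notes.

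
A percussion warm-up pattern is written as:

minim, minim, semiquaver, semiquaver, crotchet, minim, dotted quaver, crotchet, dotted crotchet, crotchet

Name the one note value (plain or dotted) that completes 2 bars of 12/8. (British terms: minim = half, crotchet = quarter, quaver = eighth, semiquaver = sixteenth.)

2 bars of 12/8 = 48 sixteenth notes.
Working in sixteenth notes: minim = 8; minim = 8; semiquaver = 1; semiquaver = 1; crotchet = 4; minim = 8; dotted quaver = 3; crotchet = 4; dotted crotchet = 6; crotchet = 4.
Adding: 8 + 8 + 1 + 1 + 4 + 8 + 3 + 4 + 6 + 4 = 47.
Remaining: 48 − 47 = 1 sixteenth note, which is a sixteenth note.

sixteenth note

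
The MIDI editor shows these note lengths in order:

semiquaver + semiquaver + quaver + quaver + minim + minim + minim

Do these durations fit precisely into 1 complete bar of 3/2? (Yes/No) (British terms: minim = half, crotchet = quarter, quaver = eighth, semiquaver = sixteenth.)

One bar of 3/2 = 24 sixteenth notes.
In sixteenth notes: semiquaver = 1; semiquaver = 1; quaver = 2; quaver = 2; minim = 8; minim = 8; minim = 8.
Total: 1 + 1 + 2 + 2 + 8 + 8 + 8 = 30.
30 exceeds 24, so the answer is No.

No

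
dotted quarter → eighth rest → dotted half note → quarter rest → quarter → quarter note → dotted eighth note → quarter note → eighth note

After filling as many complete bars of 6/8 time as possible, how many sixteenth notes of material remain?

One bar of 6/8 = 12 sixteenth notes.
Convert each value to sixteenth notes: dotted quarter = 6; eighth rest = 2; dotted half note = 12; quarter rest = 4; quarter = 4; quarter note = 4; dotted eighth note = 3; quarter note = 4; eighth note = 2.
Altogether 6 + 2 + 12 + 4 + 4 + 4 + 3 + 4 + 2 = 41.
41 ÷ 12 = 3 complete bars with 5 sixteenth notes remaining.

5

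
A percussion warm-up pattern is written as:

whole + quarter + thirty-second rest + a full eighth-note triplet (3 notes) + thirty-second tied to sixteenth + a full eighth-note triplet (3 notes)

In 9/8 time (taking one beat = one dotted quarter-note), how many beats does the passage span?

One dotted quarter-note beat = 12 thirty-second notes.
Working in thirty-second notes: whole = 32; quarter = 8; thirty-second rest = 1; a full eighth-note triplet (3 notes) (three triplet eighths span one quarter) = 8; thirty-second tied to sixteenth (thirty-second + sixteenth) = 3; a full eighth-note triplet (3 notes) (three triplet eighths span one quarter) = 8.
Altogether 32 + 8 + 1 + 8 + 3 + 8 = 60.
60 ÷ 12 = 5 beats.

5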